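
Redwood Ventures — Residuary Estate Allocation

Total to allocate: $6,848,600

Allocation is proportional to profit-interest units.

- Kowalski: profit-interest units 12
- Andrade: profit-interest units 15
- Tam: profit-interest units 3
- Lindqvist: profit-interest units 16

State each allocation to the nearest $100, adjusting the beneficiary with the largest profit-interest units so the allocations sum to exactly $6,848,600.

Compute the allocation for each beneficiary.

Kowalski: $1,786,600 · Andrade: $2,233,200 · Tam: $446,600 · Lindqvist: $2,382,200

Total profit-interest units = 46.
Pro-rata amounts: Kowalski 12/46 × $6,848,600 = 1,786,591.30; Andrade 15/46 × $6,848,600 = 2,233,239.13; Tam 3/46 × $6,848,600 = 446,647.83; Lindqvist 16/46 × $6,848,600 = 2,382,121.74.
After rounding ($100): Kowalski $1,786,600; Andrade $2,233,200; Tam $446,600; Lindqvist $2,382,100. Sum = $6,848,500.
Difference $6,848,600 − $6,848,500 = +$100 applied to largest profit-interest units (Lindqvist): Lindqvist becomes $2,382,200.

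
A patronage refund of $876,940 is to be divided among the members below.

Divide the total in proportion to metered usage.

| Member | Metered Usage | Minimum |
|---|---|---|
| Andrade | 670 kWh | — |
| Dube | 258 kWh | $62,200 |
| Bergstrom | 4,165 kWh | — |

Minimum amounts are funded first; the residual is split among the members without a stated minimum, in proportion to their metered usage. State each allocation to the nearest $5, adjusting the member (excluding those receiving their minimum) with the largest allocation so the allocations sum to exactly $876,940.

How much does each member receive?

Guaranteed amounts: Dube $62,200. Remaining pool $814,740.
Remaining pool split over remaining metered usage 4,835: Andrade 112,900.89 → $112,900; Bergstrom 701,839.11 → $701,840.

Andrade: $112,900 | Dube: $62,200 | Bergstrom: $701,840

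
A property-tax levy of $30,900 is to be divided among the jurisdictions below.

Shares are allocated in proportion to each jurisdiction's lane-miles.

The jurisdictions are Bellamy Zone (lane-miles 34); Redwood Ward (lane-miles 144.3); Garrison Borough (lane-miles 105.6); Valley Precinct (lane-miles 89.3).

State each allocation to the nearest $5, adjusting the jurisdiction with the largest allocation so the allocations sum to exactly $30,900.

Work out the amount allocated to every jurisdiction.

Bellamy Zone: $2,815; Redwood Ward: $11,945; Garrison Borough: $8,745; Valley Precinct: $7,395

Sum of lane-miles: 373.2.
Raw shares: Bellamy Zone 34/373.2 × $30,900 = 2,815.11; Redwood Ward 144.3/373.2 × $30,900 = 11,947.67; Garrison Borough 105.6/373.2 × $30,900 = 8,743.41; Valley Precinct 89.3/373.2 × $30,900 = 7,393.81.
After rounding ($5): Bellamy Zone $2,815; Redwood Ward $11,950; Garrison Borough $8,745; Valley Precinct $7,395. Sum = $30,905.
Difference $30,900 − $30,905 = −$5 applied to largest allocation (Redwood Ward): Redwood Ward becomes $11,945.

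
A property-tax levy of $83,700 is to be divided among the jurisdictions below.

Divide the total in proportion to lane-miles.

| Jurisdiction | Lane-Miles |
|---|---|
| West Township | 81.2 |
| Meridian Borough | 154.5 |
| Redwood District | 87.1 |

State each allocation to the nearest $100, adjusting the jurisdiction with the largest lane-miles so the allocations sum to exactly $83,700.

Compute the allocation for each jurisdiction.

West Township: $21,100 | Meridian Borough: $40,000 | Redwood District: $22,600

Total lane-miles = 322.8.
Raw shares: West Township 81.2/322.8 × $83,700 = 21,054.65; Meridian Borough 154.5/322.8 × $83,700 = 40,060.87; Redwood District 87.1/322.8 × $83,700 = 22,584.48.
Rounded to nearest $100: West Township $21,100; Meridian Borough $40,100; Redwood District $22,600. Sum = $83,800.
Difference $83,700 − $83,800 = −$100 applied to largest lane-miles (Meridian Borough): Meridian Borough becomes $40,000.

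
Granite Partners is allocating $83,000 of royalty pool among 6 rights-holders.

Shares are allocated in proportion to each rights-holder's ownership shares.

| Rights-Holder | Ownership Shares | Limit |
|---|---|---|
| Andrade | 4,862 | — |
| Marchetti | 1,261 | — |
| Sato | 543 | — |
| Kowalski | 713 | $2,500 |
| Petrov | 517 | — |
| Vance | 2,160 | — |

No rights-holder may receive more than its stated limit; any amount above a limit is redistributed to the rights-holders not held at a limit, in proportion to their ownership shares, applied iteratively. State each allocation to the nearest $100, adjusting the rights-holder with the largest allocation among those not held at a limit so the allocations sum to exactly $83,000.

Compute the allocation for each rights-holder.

Combined ownership shares = 10,056.
Unconstrained shares: Andrade 40,129.87; Marchetti 10,408.02; Sato 4,481.80; Kowalski 5,884.94; Petrov 4,267.20; Vance 17,828.16.
Held at cap: Kowalski ($2,500); balance $80,500 reallocated over remaining ownership shares 9,343.
Redistributed shares: Andrade 41,891.36 → $41,900; Marchetti 10,864.87 → $10,900; Sato 4,678.53 → $4,700; Petrov 4,454.51 → $4,500; Vance 18,610.72 → $18,600.
Rounding difference −$100 applied to Andrade → $41,800.

Andrade: $41,800; Marchetti: $10,900; Sato: $4,700; Kowalski: $2,500; Petrov: $4,500; Vance: $18,600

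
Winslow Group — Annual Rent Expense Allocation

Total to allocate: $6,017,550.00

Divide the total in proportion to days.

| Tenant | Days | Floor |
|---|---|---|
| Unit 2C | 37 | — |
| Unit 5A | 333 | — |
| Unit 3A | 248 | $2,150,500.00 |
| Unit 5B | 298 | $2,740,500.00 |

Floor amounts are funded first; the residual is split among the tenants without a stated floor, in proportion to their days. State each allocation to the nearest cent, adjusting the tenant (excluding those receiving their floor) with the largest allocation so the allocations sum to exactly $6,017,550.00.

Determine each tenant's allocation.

Minimums first: Unit 3A $2,150,500.00; Unit 5B $2,740,500.00. Residual $1,126,550.00.
Residual split over remaining days 370: Unit 2C 112,655.0000 → $112,655.00; Unit 5A 1,013,895.0000 → $1,013,895.00.

Unit 2C: $112,655.00 · Unit 5A: $1,013,895.00 · Unit 3A: $2,150,500.00 · Unit 5B: $2,740,500.00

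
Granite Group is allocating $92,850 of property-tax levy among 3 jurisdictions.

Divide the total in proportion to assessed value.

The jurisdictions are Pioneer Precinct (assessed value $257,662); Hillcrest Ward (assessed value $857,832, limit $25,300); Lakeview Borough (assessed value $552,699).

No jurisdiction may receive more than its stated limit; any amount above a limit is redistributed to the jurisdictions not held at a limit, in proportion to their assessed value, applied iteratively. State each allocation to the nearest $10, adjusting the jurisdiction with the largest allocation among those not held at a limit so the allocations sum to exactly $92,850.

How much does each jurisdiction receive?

Pioneer Precinct: $21,480; Hillcrest Ward: $25,300; Lakeview Borough: $46,070

Sum of assessed value: 1,668,193.
Proportional shares (ignoring caps): Pioneer Precinct 14,341.22; Hillcrest Ward 47,746.09; Lakeview Borough 30,762.69.
Held at cap: Hillcrest Ward ($25,300); remaining pool $67,550 reallocated over remaining assessed value 810,361.
Shares after redistribution: Pioneer Precinct 21,478.17 → $21,480; Lakeview Borough 46,071.83 → $46,070.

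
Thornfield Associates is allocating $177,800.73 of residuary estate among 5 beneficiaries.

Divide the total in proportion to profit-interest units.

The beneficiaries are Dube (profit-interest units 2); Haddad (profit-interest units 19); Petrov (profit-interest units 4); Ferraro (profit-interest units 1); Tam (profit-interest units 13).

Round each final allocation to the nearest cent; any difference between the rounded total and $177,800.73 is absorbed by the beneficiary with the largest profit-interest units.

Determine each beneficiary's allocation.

Profit-interest units total: 2 + 19 + 4 + 1 + 13 = 39.
Raw shares: Dube 9,117.9862; Haddad 86,620.8685; Petrov 18,235.9723; Ferraro 4,558.9931; Tam 59,266.9100.
Rounded to nearest cent: Dube $9,117.99; Haddad $86,620.87; Petrov $18,235.97; Ferraro $4,558.99; Tam $59,266.91. Sum = $177,800.73.
Sum already equals the total — no adjustment.

Dube: $9,117.99; Haddad: $86,620.87; Petrov: $18,235.97; Ferraro: $4,558.99; Tam: $59,266.91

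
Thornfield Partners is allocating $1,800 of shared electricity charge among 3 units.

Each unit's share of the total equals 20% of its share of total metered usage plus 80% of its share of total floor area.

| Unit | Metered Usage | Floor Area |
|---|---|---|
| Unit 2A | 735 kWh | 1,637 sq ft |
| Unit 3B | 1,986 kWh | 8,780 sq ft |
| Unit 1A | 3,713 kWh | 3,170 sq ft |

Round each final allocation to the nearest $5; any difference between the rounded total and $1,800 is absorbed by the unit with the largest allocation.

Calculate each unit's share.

Unit 2A: $215 · Unit 3B: $1,040 · Unit 1A: $545

Metered usage total 6,434; floor area total 13,587.
Combined weights (20% metered usage + 80% floor area): Unit 2A 0.1192; Unit 3B 0.5787; Unit 1A 0.3021.
Pro-rata amounts: Unit 2A 214.62; Unit 3B 1,041.66; Unit 1A 543.72.
At nearest $5: Unit 2A $215; Unit 3B $1,040; Unit 1A $545. Sum = $1,800.
No rounding difference to absorb.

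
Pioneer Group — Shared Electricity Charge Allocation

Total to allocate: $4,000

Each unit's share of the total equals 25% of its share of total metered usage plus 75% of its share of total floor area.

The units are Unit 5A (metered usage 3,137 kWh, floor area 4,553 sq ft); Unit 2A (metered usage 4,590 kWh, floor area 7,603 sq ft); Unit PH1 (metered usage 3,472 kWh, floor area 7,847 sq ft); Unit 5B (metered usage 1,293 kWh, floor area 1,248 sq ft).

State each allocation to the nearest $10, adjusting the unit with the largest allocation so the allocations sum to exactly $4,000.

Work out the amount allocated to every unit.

Unit 5A: $890; Unit 2A: $1,440; Unit PH1: $1,390; Unit 5B: $280

Totals — metered usage 12,492, floor area 21,251.
Composite weights (25% metered usage + 75% floor area): Unit 5A 0.2235; Unit 2A 0.3602; Unit PH1 0.3464; Unit 5B 0.0699.
Unrounded shares: Unit 5A 893.87; Unit 2A 1,440.75; Unit PH1 1,385.70; Unit 5B 279.69.
After rounding ($10): Unit 5A $890; Unit 2A $1,440; Unit PH1 $1,390; Unit 5B $280. Sum = $4,000.
Sum already equals the total — no adjustment.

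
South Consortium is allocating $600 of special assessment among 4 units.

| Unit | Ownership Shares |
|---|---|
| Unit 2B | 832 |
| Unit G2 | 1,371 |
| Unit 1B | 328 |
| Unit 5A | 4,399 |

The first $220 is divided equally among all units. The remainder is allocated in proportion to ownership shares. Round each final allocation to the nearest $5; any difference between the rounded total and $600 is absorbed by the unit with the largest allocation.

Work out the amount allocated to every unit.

Unit 2B: $100 | Unit G2: $130 | Unit 1B: $75 | Unit 5A: $295

First tranche $220 split equally: $55 each.
Remainder $380 by ownership shares (total 6,930): Unit 2B 45.62 → $45; Unit G2 75.18 → $75; Unit 1B 17.99 → $20; Unit 5A 241.22 → $240.
Totals: Unit 2B $55 + $45 = $100; Unit G2 $55 + $75 = $130; Unit 1B $55 + $20 = $75; Unit 5A $55 + $240 = $295.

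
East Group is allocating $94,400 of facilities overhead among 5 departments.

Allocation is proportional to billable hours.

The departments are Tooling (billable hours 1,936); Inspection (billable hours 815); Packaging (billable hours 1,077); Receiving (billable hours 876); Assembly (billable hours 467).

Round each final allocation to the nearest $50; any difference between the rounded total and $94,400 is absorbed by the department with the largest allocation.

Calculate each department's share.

Tooling: $35,300 · Inspection: $14,900 · Packaging: $19,650 · Receiving: $16,000 · Assembly: $8,550

Billable hours total: 5,171.
Unrounded shares: Tooling 1,936/5,171 × $94,400 = 35,342.95; Inspection 815/5,171 × $94,400 = 14,878.36; Packaging 1,077/5,171 × $94,400 = 19,661.34; Receiving 876/5,171 × $94,400 = 15,991.96; Assembly 467/5,171 × $94,400 = 8,525.39.
Rounded to nearest $50: Tooling $35,350; Inspection $14,900; Packaging $19,650; Receiving $16,000; Assembly $8,550. Sum = $94,450.
Difference $94,400 − $94,450 = −$50 applied to largest allocation (Tooling): Tooling becomes $35,300.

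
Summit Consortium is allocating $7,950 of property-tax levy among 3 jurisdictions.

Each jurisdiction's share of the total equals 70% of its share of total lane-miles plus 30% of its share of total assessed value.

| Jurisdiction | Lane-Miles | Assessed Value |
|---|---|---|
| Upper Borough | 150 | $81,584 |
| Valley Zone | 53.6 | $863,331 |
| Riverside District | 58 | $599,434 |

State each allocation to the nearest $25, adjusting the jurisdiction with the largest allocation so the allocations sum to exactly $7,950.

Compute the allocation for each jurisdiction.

Lane-miles total 261.6; assessed value total 1,544,349.
Combined weights (70% lane-miles + 30% assessed value): Upper Borough 0.4172; Valley Zone 0.3111; Riverside District 0.2716.
Proportional shares: Upper Borough 3,316.93; Valley Zone 2,473.51; Riverside District 2,159.56.
After rounding ($25): Upper Borough $3,325; Valley Zone $2,475; Riverside District $2,150. Sum = $7,950.
Rounded total matches; no reconciliation needed.

Upper Borough: $3,325 | Valley Zone: $2,475 | Riverside District: $2,150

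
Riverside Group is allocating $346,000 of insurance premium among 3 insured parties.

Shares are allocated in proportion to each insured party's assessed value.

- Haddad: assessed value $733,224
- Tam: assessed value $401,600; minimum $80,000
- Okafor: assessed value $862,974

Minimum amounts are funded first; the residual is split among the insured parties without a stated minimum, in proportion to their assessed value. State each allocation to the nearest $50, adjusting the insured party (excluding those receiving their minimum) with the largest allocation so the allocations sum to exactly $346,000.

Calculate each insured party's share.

Minimums first: Tam $80,000. Balance $266,000.
Balance split over remaining assessed value 1,596,198: Haddad 122,188.84 → $122,200; Okafor 143,811.16 → $143,800.

Haddad: $122,200 · Tam: $80,000 · Okafor: $143,800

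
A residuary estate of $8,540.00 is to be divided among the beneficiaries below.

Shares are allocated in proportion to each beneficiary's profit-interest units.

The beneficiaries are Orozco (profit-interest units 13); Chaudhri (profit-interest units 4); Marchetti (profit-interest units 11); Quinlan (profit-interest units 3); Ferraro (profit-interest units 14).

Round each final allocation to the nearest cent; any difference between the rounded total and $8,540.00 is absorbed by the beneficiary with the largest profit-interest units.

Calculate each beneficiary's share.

Orozco: $2,467.11; Chaudhri: $759.11; Marchetti: $2,087.56; Quinlan: $569.33; Ferraro: $2,656.89

Total profit-interest units = 13 + 4 + 11 + 3 + 14 = 45.
Raw shares: Orozco 2,467.1111; Chaudhri 759.1111; Marchetti 2,087.5556; Quinlan 569.3333; Ferraro 2,656.8889.
At nearest cent: Orozco $2,467.11; Chaudhri $759.11; Marchetti $2,087.56; Quinlan $569.33; Ferraro $2,656.89. Sum = $8,540.00.
Sum already equals the total — no adjustment.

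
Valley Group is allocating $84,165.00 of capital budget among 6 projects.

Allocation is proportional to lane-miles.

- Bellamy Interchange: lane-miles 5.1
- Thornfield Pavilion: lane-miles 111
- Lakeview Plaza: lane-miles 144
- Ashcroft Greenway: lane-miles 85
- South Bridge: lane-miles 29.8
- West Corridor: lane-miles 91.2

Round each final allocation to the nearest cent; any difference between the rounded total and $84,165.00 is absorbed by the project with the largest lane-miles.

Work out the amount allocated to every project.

Bellamy Interchange: $920.92 | Thornfield Pavilion: $20,043.59 | Lakeview Plaza: $26,002.49 | Ashcroft Greenway: $15,348.69 | South Bridge: $5,381.07 | West Corridor: $16,468.24

Combined lane-miles = 5.1 + 111 + 144 + 85 + 29.8 + 91.2 = 466.1.
Unrounded shares: Bellamy Interchange 920.9215; Thornfield Pavilion 20,043.5851; Lakeview Plaza 26,002.4887; Ashcroft Greenway 15,348.6913; South Bridge 5,381.0706; West Corridor 16,468.2429.
After rounding (cent): Bellamy Interchange $920.92; Thornfield Pavilion $20,043.59; Lakeview Plaza $26,002.49; Ashcroft Greenway $15,348.69; South Bridge $5,381.07; West Corridor $16,468.24. Sum = $84,165.00.
No rounding difference to absorb.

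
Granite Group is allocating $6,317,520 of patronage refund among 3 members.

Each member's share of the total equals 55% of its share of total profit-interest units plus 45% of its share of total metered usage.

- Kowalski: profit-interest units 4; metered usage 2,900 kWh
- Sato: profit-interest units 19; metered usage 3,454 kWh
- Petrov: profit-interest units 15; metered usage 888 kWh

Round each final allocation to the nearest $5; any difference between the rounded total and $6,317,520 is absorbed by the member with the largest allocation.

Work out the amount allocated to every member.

Totals — profit-interest units 38, metered usage 7,242.
Blended shares (55% profit-interest units + 45% metered usage): Kowalski 0.2381; Sato 0.4896; Petrov 0.2723.
Pro-rata amounts: Kowalski 1,504,160.93; Sato 3,093,203.30; Petrov 1,720,155.77.
At nearest $5: Kowalski $1,504,160; Sato $3,093,205; Petrov $1,720,155. Sum = $6,317,520.
No rounding difference to absorb.

Kowalski: $1,504,160; Sato: $3,093,205; Petrov: $1,720,155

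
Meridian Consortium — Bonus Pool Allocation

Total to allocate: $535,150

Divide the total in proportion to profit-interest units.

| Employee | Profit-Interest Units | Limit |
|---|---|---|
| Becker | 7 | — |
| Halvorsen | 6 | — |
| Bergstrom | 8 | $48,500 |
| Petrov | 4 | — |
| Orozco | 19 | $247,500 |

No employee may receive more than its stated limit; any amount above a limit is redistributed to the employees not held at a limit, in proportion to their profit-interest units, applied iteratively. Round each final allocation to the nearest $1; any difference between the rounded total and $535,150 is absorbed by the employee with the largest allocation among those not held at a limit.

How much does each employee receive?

Total profit-interest units = 44.
Proportional shares (ignoring caps): Becker 85,137.50; Halvorsen 72,975.00; Bergstrom 97,300.00; Petrov 48,650.00; Orozco 231,087.50.
Capped: Bergstrom ($48,500); residual $486,650 reallocated over remaining profit-interest units 36.
Capped: Orozco ($247,500); residual $239,150 reallocated over remaining profit-interest units 17.
Shares after redistribution: Becker 98,473.53 → $98,474; Halvorsen 84,405.88 → $84,406; Petrov 56,270.59 → $56,271.
Rounding difference −$1 applied to Becker → $98,473.

Becker: $98,473 · Halvorsen: $84,406 · Bergstrom: $48,500 · Petrov: $56,271 · Orozco: $247,500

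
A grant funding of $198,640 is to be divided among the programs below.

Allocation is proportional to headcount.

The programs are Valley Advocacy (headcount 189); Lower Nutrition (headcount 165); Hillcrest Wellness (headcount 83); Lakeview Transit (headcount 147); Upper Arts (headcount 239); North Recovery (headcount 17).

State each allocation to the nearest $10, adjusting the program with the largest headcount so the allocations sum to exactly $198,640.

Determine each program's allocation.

Valley Advocacy: $44,690 | Lower Nutrition: $39,020 | Hillcrest Wellness: $19,630 | Lakeview Transit: $34,760 | Upper Arts: $56,520 | North Recovery: $4,020

Sum of headcount: 189 + 165 + 83 + 147 + 239 + 17 = 840.
Unrounded shares: Valley Advocacy 44,694.00; Lower Nutrition 39,018.57; Hillcrest Wellness 19,627.52; Lakeview Transit 34,762.00; Upper Arts 56,517.81; North Recovery 4,020.10.
Rounded to nearest $10: Valley Advocacy $44,690; Lower Nutrition $39,020; Hillcrest Wellness $19,630; Lakeview Transit $34,760; Upper Arts $56,520; North Recovery $4,020. Sum = $198,640.
Rounded total matches; no reconciliation needed.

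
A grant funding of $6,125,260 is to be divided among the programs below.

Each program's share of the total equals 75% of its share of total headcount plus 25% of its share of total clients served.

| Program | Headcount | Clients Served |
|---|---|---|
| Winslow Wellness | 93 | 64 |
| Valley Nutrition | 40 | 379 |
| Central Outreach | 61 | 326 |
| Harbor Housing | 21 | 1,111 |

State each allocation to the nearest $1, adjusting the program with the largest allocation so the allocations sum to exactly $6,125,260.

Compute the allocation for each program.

Winslow Wellness: $2,039,278 | Valley Nutrition: $1,163,394 | Central Outreach: $1,568,935 | Harbor Housing: $1,353,653

Totals — headcount 215, clients served 1,880.
Blended shares (75% headcount + 25% clients served): Winslow Wellness 0.3329; Valley Nutrition 0.1899; Central Outreach 0.2561; Harbor Housing 0.2210.
Unrounded shares: Winslow Wellness 2,039,278.17; Valley Nutrition 1,163,394.03; Central Outreach 1,568,934.89; Harbor Housing 1,353,652.91.
At nearest $1: Winslow Wellness $2,039,278; Valley Nutrition $1,163,394; Central Outreach $1,568,935; Harbor Housing $1,353,653. Sum = $6,125,260.
No rounding difference to absorb.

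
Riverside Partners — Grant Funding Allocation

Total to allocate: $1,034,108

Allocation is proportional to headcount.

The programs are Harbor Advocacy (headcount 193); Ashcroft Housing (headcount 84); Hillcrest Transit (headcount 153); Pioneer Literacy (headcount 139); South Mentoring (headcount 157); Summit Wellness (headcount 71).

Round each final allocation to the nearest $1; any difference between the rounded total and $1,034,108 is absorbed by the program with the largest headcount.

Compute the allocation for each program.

Sum of headcount: 797.
Raw shares: Harbor Advocacy 193/797 × $1,034,108 = 250,417.62; Ashcroft Housing 84/797 × $1,034,108 = 108,990.05; Hillcrest Transit 153/797 × $1,034,108 = 198,517.60; Pioneer Literacy 139/797 × $1,034,108 = 180,352.59; South Mentoring 157/797 × $1,034,108 = 203,707.60; Summit Wellness 71/797 × $1,034,108 = 92,122.54.
At nearest $1: Harbor Advocacy $250,418; Ashcroft Housing $108,990; Hillcrest Transit $198,518; Pioneer Literacy $180,353; South Mentoring $203,708; Summit Wellness $92,123. Sum = $1,034,110.
Difference $1,034,108 − $1,034,110 = −$2 applied to largest headcount (Harbor Advocacy): Harbor Advocacy becomes $250,416.

Harbor Advocacy: $250,416 · Ashcroft Housing: $108,990 · Hillcrest Transit: $198,518 · Pioneer Literacy: $180,353 · South Mentoring: $203,708 · Summit Wellness: $92,123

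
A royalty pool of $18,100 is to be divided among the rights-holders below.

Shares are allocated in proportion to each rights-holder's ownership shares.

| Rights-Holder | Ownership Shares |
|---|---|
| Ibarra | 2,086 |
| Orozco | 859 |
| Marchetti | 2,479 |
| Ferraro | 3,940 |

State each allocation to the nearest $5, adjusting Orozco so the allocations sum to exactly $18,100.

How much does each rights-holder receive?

Total ownership shares = 9,364.
Proportional shares: Ibarra 2,086/9,364 × $18,100 = 4,032.10; Orozco 859/9,364 × $18,100 = 1,660.39; Marchetti 2,479/9,364 × $18,100 = 4,791.74; Ferraro 3,940/9,364 × $18,100 = 7,615.76.
Rounded to nearest $5: Ibarra $4,030; Orozco $1,660; Marchetti $4,790; Ferraro $7,615. Sum = $18,095.
Difference $18,100 − $18,095 = +$5 applied to Orozco: Orozco becomes $1,665.

Ibarra: $4,030; Orozco: $1,665; Marchetti: $4,790; Ferraro: $7,615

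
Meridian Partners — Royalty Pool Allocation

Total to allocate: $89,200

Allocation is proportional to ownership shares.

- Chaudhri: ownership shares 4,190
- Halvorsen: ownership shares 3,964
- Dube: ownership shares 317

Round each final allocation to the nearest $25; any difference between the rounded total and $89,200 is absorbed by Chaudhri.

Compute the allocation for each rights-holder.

Chaudhri: $44,100 · Halvorsen: $41,750 · Dube: $3,350

Sum of ownership shares: 8,471.
Pro-rata amounts: Chaudhri 4,190/8,471 × $89,200 = 44,120.88; Halvorsen 3,964/8,471 × $89,200 = 41,741.09; Dube 317/8,471 × $89,200 = 3,338.02.
After rounding ($25): Chaudhri $44,125; Halvorsen $41,750; Dube $3,350. Sum = $89,225.
Difference $89,200 − $89,225 = −$25 applied to Chaudhri: Chaudhri becomes $44,100.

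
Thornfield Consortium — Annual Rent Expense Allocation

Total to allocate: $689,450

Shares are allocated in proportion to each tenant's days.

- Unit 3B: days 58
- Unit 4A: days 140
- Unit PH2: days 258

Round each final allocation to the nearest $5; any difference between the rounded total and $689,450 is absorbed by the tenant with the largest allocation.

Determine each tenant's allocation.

Total days = 456.
Raw shares: Unit 3B 58/456 × $689,450 = 87,693.20; Unit 4A 140/456 × $689,450 = 211,673.25; Unit PH2 258/456 × $689,450 = 390,083.55.
After rounding ($5): Unit 3B $87,695; Unit 4A $211,675; Unit PH2 $390,085. Sum = $689,455.
Difference $689,450 − $689,455 = −$5 applied to largest allocation (Unit PH2): Unit PH2 becomes $390,080.

Unit 3B: $87,695 | Unit 4A: $211,675 | Unit PH2: $390,080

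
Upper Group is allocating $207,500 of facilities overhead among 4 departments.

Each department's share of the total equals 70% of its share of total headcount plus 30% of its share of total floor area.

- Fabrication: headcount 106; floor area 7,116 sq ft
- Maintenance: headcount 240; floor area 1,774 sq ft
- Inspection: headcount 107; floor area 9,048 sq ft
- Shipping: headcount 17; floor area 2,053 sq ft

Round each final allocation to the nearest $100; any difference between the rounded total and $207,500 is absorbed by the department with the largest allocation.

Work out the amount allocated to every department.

Headcount total 470; floor area total 19,991.
Blended shares (70% headcount + 30% floor area): Fabrication 0.2647; Maintenance 0.3841; Inspection 0.2951; Shipping 0.0561.
Pro-rata amounts: Fabrication 54,917.03; Maintenance 79,694.27; Inspection 61,242.13; Shipping 11,646.56.
At nearest $100: Fabrication $54,900; Maintenance $79,700; Inspection $61,200; Shipping $11,600. Sum = $207,400.
Difference $207,500 − $207,400 = +$100 applied to largest allocation (Maintenance): Maintenance becomes $79,800.

Fabrication: $54,900 | Maintenance: $79,800 | Inspection: $61,200 | Shipping: $11,600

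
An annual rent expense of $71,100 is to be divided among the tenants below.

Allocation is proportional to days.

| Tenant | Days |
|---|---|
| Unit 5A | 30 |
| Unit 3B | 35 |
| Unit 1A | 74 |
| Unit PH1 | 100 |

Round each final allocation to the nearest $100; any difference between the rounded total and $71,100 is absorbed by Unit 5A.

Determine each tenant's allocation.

Unit 5A: $9,000 | Unit 3B: $10,400 | Unit 1A: $22,000 | Unit PH1: $29,700

Total days = 239.
Unrounded shares: Unit 5A 30/239 × $71,100 = 8,924.69; Unit 3B 35/239 × $71,100 = 10,412.13; Unit 1A 74/239 × $71,100 = 22,014.23; Unit PH1 100/239 × $71,100 = 29,748.95.
Rounded to nearest $100: Unit 5A $8,900; Unit 3B $10,400; Unit 1A $22,000; Unit PH1 $29,700. Sum = $71,000.
Difference $71,100 − $71,000 = +$100 applied to Unit 5A: Unit 5A becomes $9,000.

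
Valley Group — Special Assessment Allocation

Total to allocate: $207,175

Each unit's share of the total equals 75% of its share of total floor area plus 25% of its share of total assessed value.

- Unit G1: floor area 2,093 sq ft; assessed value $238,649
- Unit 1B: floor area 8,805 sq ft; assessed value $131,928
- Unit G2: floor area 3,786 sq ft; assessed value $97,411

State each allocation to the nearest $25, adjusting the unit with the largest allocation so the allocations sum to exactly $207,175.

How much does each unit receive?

Unit G1: $48,550; Unit 1B: $107,775; Unit G2: $50,850

Floor area total 14,684; assessed value total 467,988.
Composite weights (75% floor area + 25% assessed value): Unit G1 0.2344; Unit 1B 0.5202; Unit G2 0.2454.
Proportional shares: Unit G1 48,559.50; Unit 1B 107,772.51; Unit G2 50,843.00.
After rounding ($25): Unit G1 $48,550; Unit 1B $107,775; Unit G2 $50,850. Sum = $207,175.
Rounded total matches; no reconciliation needed.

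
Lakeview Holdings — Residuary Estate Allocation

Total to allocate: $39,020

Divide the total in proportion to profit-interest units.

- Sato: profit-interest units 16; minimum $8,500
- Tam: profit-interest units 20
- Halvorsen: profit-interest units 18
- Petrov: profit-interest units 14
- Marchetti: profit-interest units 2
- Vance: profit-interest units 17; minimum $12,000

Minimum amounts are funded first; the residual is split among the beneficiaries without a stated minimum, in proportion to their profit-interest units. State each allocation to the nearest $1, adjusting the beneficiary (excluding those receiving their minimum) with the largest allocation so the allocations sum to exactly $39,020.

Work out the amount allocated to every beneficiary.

Guaranteed amounts: Sato $8,500; Vance $12,000. Remaining pool $18,520.
Remaining pool split over remaining profit-interest units 54: Tam 6,859.26 → $6,859; Halvorsen 6,173.33 → $6,173; Petrov 4,801.48 → $4,801; Marchetti 685.93 → $686.
Rounding difference +$1 applied to Tam → $6,860.

Sato: $8,500 | Tam: $6,860 | Halvorsen: $6,173 | Petrov: $4,801 | Marchetti: $686 | Vance: $12,000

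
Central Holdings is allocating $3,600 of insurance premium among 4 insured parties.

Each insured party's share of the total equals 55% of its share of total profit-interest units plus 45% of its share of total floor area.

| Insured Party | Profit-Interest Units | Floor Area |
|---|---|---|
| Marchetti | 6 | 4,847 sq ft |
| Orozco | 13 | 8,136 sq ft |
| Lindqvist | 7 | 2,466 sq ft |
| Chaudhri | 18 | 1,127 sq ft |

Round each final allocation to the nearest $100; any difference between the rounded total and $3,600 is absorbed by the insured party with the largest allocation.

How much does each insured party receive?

Marchetti: $700 | Orozco: $1,400 | Lindqvist: $600 | Chaudhri: $900

Profit-interest units total 44; floor area total 16,576.
Blended shares (55% profit-interest units + 45% floor area): Marchetti 0.2066; Orozco 0.3834; Lindqvist 0.1544; Chaudhri 0.2556.
Proportional shares: Marchetti 743.71; Orozco 1,380.14; Lindqvist 556.01; Chaudhri 920.14.
Rounded to nearest $100: Marchetti $700; Orozco $1,400; Lindqvist $600; Chaudhri $900. Sum = $3,600.
No rounding difference to absorb.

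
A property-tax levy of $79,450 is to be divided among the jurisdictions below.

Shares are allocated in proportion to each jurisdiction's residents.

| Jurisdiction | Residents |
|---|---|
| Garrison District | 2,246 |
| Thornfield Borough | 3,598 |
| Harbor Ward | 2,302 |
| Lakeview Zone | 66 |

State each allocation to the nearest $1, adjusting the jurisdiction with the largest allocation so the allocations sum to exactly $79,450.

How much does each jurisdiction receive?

Residents total: 8,212.
Proportional shares: Garrison District 2,246/8,212 × $79,450 = 21,729.75; Thornfield Borough 3,598/8,212 × $79,450 = 34,810.17; Harbor Ward 2,302/8,212 × $79,450 = 22,271.54; Lakeview Zone 66/8,212 × $79,450 = 638.54.
At nearest $1: Garrison District $21,730; Thornfield Borough $34,810; Harbor Ward $22,272; Lakeview Zone $639. Sum = $79,451.
Difference $79,450 − $79,451 = −$1 applied to largest allocation (Thornfield Borough): Thornfield Borough becomes $34,809.

Garrison District: $21,730 · Thornfield Borough: $34,809 · Harbor Ward: $22,272 · Lakeview Zone: $639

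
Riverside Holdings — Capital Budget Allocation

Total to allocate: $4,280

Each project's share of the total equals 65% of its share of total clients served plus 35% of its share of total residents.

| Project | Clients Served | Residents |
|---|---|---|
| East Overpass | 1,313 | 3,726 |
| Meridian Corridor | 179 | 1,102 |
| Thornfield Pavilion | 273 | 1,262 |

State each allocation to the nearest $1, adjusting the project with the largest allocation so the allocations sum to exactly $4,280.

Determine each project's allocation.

East Overpass: $2,986 · Meridian Corridor: $553 · Thornfield Pavilion: $741

Clients served total 1,765; residents total 6,090.
Composite weights (65% clients served + 35% residents): East Overpass 0.6977; Meridian Corridor 0.1293; Thornfield Pavilion 0.1731.
Pro-rata amounts: East Overpass 2,986.07; Meridian Corridor 553.21; Thornfield Pavilion 740.73.
At nearest $1: East Overpass $2,986; Meridian Corridor $553; Thornfield Pavilion $741. Sum = $4,280.
No rounding difference to absorb.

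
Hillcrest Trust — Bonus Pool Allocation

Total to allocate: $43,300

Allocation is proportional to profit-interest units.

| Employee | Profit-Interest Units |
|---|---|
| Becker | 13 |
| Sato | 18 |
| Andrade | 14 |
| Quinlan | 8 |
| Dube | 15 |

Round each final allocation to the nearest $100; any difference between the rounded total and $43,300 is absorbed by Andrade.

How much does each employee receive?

Becker: $8,300; Sato: $11,500; Andrade: $8,800; Quinlan: $5,100; Dube: $9,600

Sum of profit-interest units: 68.
Raw shares: Becker 13/68 × $43,300 = 8,277.94; Sato 18/68 × $43,300 = 11,461.76; Andrade 14/68 × $43,300 = 8,914.71; Quinlan 8/68 × $43,300 = 5,094.12; Dube 15/68 × $43,300 = 9,551.47.
At nearest $100: Becker $8,300; Sato $11,500; Andrade $8,900; Quinlan $5,100; Dube $9,600. Sum = $43,400.
Difference $43,300 − $43,400 = −$100 applied to Andrade: Andrade becomes $8,800.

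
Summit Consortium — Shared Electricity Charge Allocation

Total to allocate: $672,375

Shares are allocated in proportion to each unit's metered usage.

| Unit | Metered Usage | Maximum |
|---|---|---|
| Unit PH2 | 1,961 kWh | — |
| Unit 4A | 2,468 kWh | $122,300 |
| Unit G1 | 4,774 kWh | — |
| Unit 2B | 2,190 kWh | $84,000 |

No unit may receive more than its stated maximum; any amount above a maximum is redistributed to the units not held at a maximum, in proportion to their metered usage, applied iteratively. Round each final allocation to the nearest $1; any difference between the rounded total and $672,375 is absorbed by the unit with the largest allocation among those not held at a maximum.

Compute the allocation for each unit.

Unit PH2: $135,705 · Unit 4A: $122,300 · Unit G1: $330,370 · Unit 2B: $84,000

Metered usage total: 11,393.
Pro-rata shares before constraints: Unit PH2 115,731.36; Unit 4A 145,652.73; Unit G1 281,744.78; Unit 2B 129,246.14.
Held at cap: Unit 4A ($122,300), Unit 2B ($84,000); residual $466,075 reallocated over remaining metered usage 6,735.
Remaining shares: Unit PH2 135,704.99 → $135,705; Unit G1 330,370.01 → $330,370.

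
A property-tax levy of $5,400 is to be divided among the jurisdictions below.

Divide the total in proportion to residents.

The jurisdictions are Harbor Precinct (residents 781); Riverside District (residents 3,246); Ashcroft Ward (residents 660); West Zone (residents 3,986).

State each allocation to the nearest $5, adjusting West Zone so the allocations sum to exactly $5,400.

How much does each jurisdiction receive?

Harbor Precinct: $485; Riverside District: $2,020; Ashcroft Ward: $410; West Zone: $2,485

Total residents = 8,673.
Raw shares: Harbor Precinct 781/8,673 × $5,400 = 486.27; Riverside District 3,246/8,673 × $5,400 = 2,021.03; Ashcroft Ward 660/8,673 × $5,400 = 410.93; West Zone 3,986/8,673 × $5,400 = 2,481.77.
Rounded to nearest $5: Harbor Precinct $485; Riverside District $2,020; Ashcroft Ward $410; West Zone $2,480. Sum = $5,395.
Difference $5,400 − $5,395 = +$5 applied to West Zone: West Zone becomes $2,485.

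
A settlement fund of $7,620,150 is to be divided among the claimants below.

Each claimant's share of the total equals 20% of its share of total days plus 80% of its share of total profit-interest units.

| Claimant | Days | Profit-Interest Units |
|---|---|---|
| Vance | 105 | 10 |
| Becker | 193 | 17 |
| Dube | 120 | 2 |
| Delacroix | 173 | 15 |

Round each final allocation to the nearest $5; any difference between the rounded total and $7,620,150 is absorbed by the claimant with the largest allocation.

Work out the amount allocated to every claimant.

Totals — days 591, profit-interest units 44.
Blended shares (20% days + 80% profit-interest units): Vance 0.2174; Becker 0.3744; Dube 0.0770; Delacroix 0.3313.
Pro-rata amounts: Vance 1,656,248.57; Becker 2,853,014.17; Dube 586,544.08; Delacroix 2,524,343.18.
At nearest $5: Vance $1,656,250; Becker $2,853,015; Dube $586,545; Delacroix $2,524,345. Sum = $7,620,155.
Difference $7,620,150 − $7,620,155 = −$5 applied to largest allocation (Becker): Becker becomes $2,853,010.

Vance: $1,656,250 · Becker: $2,853,010 · Dube: $586,545 · Delacroix: $2,524,345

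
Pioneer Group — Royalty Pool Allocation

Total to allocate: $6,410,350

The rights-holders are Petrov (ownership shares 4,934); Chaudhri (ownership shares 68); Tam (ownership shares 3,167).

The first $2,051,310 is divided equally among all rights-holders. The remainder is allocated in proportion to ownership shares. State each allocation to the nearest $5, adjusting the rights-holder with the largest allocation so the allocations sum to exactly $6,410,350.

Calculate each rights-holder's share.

Petrov: $3,316,590 | Chaudhri: $720,055 | Tam: $2,373,705

First tranche $2,051,310 split equally: $683,770 each.
Remainder $4,359,040 by ownership shares (total 8,169): Petrov 2,632,819.61 → $2,632,820; Chaudhri 36,285.31 → $36,285; Tam 1,689,935.08 → $1,689,935.
Totals: Petrov $683,770 + $2,632,820 = $3,316,590; Chaudhri $683,770 + $36,285 = $720,055; Tam $683,770 + $1,689,935 = $2,373,705.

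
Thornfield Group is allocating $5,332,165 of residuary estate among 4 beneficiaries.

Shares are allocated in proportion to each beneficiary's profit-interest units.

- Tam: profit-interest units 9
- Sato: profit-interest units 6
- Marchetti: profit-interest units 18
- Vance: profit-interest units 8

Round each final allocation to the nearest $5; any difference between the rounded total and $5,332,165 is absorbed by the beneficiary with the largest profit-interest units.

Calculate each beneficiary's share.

Tam: $1,170,475 | Sato: $780,315 | Marchetti: $2,340,955 | Vance: $1,040,420

Total profit-interest units = 9 + 6 + 18 + 8 = 41.
Pro-rata amounts: Tam 1,170,475.24; Sato 780,316.83; Marchetti 2,340,950.49; Vance 1,040,422.44.
After rounding ($5): Tam $1,170,475; Sato $780,315; Marchetti $2,340,950; Vance $1,040,420. Sum = $5,332,160.
Difference $5,332,165 − $5,332,160 = +$5 applied to largest profit-interest units (Marchetti): Marchetti becomes $2,340,955.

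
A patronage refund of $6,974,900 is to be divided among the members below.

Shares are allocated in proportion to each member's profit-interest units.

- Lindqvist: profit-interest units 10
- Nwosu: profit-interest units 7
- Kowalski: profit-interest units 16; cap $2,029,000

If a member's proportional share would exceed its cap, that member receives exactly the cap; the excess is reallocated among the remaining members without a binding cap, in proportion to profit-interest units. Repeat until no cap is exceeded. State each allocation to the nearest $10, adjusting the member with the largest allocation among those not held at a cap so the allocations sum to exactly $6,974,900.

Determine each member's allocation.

Total profit-interest units = 33.
Unconstrained shares: Lindqvist 2,113,606.06; Nwosu 1,479,524.24; Kowalski 3,381,769.70.
Capped: Kowalski ($2,029,000); residual $4,945,900 reallocated over remaining profit-interest units 17.
Remaining shares: Lindqvist 2,909,352.94 → $2,909,350; Nwosu 2,036,547.06 → $2,036,550.

Lindqvist: $2,909,350 · Nwosu: $2,036,550 · Kowalski: $2,029,000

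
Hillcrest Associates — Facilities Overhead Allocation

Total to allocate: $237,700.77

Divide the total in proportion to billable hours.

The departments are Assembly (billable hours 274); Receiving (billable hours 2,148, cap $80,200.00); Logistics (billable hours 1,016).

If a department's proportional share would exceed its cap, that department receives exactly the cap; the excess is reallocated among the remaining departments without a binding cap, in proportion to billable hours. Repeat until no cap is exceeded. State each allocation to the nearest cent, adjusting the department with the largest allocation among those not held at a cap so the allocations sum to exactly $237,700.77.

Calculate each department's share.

Combined billable hours = 3,438.
Proportional shares (ignoring caps): Assembly 18,944.1568; Receiving 148,511.1268; Logistics 70,245.4864.
Held at cap: Receiving ($80,200.00); residual $157,500.77 reallocated over remaining billable hours 1,290.
Remaining shares: Assembly 33,453.6519 → $33,453.65; Logistics 124,047.1181 → $124,047.12.

Assembly: $33,453.65; Receiving: $80,200.00; Logistics: $124,047.12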